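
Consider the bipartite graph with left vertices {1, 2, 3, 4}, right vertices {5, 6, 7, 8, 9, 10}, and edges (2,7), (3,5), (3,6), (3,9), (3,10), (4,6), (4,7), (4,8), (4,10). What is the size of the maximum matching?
3 (matching: (2,7), (3,9), (4,10); upper bound min(|L|,|R|) = min(4,6) = 4)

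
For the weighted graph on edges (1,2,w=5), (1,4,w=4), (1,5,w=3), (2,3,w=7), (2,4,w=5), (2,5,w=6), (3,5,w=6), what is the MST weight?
18 (MST edges: (1,2,w=5), (1,4,w=4), (1,5,w=3), (3,5,w=6); sum of weights 5 + 4 + 3 + 6 = 18)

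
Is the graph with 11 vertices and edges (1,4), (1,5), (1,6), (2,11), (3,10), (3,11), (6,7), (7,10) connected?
No, it has 3 components: {1, 2, 3, 4, 5, 6, 7, 10, 11}, {8}, {9}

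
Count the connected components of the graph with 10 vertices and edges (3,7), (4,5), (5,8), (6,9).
6 (components: {1}, {2}, {3, 7}, {4, 5, 8}, {6, 9}, {10})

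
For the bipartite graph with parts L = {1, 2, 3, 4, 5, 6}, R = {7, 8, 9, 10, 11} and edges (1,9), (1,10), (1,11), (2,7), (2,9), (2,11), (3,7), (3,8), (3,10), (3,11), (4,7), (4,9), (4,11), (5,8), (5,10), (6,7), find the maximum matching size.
5 (matching: (1,11), (2,9), (3,10), (4,7), (5,8); upper bound min(|L|,|R|) = min(6,5) = 5)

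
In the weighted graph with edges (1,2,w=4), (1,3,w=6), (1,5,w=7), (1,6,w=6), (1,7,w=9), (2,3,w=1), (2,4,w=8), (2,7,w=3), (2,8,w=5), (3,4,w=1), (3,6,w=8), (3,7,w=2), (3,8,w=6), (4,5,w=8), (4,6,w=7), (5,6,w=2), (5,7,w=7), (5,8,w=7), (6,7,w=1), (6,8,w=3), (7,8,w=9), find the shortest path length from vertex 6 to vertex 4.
4 (path: 6 -> 7 -> 3 -> 4; weights 1 + 2 + 1 = 4)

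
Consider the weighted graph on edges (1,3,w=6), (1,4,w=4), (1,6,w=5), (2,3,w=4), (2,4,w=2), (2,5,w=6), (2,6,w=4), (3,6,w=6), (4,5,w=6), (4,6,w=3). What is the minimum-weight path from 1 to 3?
6 (path: 1 -> 3; weights 6 = 6)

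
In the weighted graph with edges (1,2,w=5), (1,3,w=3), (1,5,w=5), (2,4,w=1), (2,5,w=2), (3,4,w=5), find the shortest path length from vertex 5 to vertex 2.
2 (path: 5 -> 2; weights 2 = 2)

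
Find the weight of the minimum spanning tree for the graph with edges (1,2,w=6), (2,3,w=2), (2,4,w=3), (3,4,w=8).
11 (MST edges: (1,2,w=6), (2,3,w=2), (2,4,w=3); sum of weights 6 + 2 + 3 = 11)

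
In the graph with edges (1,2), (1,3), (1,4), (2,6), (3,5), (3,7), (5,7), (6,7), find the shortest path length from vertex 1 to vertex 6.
2 (path: 1 -> 2 -> 6, 2 edges)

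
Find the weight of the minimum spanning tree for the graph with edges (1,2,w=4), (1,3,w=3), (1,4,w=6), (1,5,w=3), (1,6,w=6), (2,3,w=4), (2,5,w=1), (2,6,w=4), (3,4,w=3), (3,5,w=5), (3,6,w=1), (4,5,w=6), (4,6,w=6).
11 (MST edges: (1,3,w=3), (1,5,w=3), (2,5,w=1), (3,4,w=3), (3,6,w=1); sum of weights 3 + 3 + 1 + 3 + 1 = 11)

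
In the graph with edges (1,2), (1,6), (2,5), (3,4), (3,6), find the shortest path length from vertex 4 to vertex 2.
4 (path: 4 -> 3 -> 6 -> 1 -> 2, 4 edges)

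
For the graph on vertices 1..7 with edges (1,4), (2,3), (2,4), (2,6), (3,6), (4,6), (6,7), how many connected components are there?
2 (components: {1, 2, 3, 4, 6, 7}, {5})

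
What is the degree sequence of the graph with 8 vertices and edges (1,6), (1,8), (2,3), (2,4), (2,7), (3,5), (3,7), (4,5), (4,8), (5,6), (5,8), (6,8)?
[4, 4, 3, 3, 3, 3, 2, 2] (degrees: deg(1)=2, deg(2)=3, deg(3)=3, deg(4)=3, deg(5)=4, deg(6)=3, deg(7)=2, deg(8)=4)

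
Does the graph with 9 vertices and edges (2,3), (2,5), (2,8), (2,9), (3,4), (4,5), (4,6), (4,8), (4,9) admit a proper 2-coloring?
Yes. Partition: {1, 2, 4, 7}, {3, 5, 6, 8, 9}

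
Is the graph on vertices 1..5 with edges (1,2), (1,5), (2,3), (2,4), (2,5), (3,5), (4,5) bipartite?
No (odd cycle of length 3: 5 -> 1 -> 2 -> 5)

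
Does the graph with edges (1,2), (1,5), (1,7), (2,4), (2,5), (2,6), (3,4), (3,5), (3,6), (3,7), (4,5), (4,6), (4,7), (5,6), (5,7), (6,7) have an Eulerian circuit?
No (4 vertices have odd degree: {1, 4, 6, 7}; Eulerian circuit requires 0)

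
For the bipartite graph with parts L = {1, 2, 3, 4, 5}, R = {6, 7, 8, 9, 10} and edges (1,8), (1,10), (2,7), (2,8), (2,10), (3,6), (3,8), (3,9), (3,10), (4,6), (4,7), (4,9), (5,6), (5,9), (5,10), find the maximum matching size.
5 (matching: (1,10), (2,8), (3,9), (4,7), (5,6); upper bound min(|L|,|R|) = min(5,5) = 5)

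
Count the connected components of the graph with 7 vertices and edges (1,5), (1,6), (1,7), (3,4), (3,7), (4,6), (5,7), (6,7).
2 (components: {1, 3, 4, 5, 6, 7}, {2})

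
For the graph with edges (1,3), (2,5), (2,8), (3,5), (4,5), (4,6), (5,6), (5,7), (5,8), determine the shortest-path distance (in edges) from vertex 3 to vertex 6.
2 (path: 3 -> 5 -> 6, 2 edges)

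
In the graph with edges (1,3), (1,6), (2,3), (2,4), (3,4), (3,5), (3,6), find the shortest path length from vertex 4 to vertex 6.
2 (path: 4 -> 3 -> 6, 2 edges)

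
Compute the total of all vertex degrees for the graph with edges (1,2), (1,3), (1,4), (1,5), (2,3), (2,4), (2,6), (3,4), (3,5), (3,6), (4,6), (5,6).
24 (handshake: sum of degrees = 2|E| = 2 x 12 = 24)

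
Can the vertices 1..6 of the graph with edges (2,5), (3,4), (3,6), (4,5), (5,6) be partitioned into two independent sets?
Yes. Partition: {1, 2, 4, 6}, {3, 5}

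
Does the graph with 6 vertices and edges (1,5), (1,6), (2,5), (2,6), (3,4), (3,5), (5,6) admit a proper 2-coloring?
No (odd cycle of length 3: 5 -> 1 -> 6 -> 5)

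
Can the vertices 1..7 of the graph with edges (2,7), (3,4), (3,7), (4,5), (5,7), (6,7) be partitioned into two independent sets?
Yes. Partition: {1, 2, 3, 5, 6}, {4, 7}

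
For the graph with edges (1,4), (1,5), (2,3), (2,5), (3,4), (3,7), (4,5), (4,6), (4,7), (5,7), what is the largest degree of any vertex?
5 (attained at vertex 4)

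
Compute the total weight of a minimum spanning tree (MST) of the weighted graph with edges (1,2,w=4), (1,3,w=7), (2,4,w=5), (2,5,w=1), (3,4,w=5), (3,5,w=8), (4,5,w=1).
11 (MST edges: (1,2,w=4), (2,5,w=1), (3,4,w=5), (4,5,w=1); sum of weights 4 + 1 + 5 + 1 = 11)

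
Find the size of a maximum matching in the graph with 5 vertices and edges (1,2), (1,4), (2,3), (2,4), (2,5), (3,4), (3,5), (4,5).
2 (matching: (1,4), (3,5); upper bound floor(n/2) = floor(5/2) = 2)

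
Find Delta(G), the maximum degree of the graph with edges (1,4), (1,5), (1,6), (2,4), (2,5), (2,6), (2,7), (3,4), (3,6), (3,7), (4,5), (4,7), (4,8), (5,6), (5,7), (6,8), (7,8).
6 (attained at vertex 4)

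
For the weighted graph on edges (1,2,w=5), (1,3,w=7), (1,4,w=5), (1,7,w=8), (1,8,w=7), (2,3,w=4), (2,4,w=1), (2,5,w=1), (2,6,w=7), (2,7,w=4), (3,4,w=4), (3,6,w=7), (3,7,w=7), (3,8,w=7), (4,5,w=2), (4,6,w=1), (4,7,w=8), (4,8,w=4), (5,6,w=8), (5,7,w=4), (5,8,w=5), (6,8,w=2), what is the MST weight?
18 (MST edges: (1,4,w=5), (2,3,w=4), (2,4,w=1), (2,5,w=1), (2,7,w=4), (4,6,w=1), (6,8,w=2); sum of weights 5 + 4 + 1 + 1 + 4 + 1 + 2 = 18)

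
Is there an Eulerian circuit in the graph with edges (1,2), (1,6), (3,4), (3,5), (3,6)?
No (4 vertices have odd degree: {2, 3, 4, 5}; Eulerian circuit requires 0)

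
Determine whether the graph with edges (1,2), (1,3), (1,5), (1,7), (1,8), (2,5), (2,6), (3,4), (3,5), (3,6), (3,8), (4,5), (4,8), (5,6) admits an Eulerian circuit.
No (8 vertices have odd degree: {1, 2, 3, 4, 5, 6, 7, 8}; Eulerian circuit requires 0)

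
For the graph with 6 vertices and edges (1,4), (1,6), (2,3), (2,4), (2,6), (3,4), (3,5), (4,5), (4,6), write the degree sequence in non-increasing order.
[5, 3, 3, 3, 2, 2] (degrees: deg(1)=2, deg(2)=3, deg(3)=3, deg(4)=5, deg(5)=2, deg(6)=3)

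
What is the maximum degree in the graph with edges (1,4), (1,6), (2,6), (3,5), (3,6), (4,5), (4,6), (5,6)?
5 (attained at vertex 6)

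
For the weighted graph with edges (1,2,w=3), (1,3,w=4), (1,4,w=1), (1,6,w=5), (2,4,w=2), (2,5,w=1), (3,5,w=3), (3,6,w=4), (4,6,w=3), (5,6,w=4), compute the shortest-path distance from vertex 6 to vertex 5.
4 (path: 6 -> 5; weights 4 = 4)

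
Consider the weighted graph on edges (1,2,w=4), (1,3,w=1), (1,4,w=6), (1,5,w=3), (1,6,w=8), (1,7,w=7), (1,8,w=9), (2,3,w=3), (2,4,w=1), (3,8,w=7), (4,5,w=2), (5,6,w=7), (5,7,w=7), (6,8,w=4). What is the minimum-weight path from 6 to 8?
4 (path: 6 -> 8; weights 4 = 4)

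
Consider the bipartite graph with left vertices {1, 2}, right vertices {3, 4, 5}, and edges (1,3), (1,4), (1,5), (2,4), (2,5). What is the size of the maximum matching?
2 (matching: (1,5), (2,4); upper bound min(|L|,|R|) = min(2,3) = 2)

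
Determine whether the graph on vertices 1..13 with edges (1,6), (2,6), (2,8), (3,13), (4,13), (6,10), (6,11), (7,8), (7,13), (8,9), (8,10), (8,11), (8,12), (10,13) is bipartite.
Yes. Partition: {1, 2, 3, 4, 5, 7, 9, 10, 11, 12}, {6, 8, 13}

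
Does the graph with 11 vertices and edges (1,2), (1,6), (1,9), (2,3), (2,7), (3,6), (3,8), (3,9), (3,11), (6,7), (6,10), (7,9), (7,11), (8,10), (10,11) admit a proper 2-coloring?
Yes. Partition: {1, 3, 4, 5, 7, 10}, {2, 6, 8, 9, 11}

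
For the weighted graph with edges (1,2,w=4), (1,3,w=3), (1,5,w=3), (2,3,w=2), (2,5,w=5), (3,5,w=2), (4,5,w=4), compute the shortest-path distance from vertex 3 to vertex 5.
2 (path: 3 -> 5; weights 2 = 2)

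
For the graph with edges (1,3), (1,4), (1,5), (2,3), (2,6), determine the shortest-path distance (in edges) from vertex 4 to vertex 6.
4 (path: 4 -> 1 -> 3 -> 2 -> 6, 4 edges)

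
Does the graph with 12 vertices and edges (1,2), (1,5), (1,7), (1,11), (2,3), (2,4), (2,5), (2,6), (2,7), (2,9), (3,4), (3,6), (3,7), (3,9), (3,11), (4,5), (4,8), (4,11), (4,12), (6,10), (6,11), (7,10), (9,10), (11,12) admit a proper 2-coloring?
No (odd cycle of length 3: 2 -> 1 -> 5 -> 2)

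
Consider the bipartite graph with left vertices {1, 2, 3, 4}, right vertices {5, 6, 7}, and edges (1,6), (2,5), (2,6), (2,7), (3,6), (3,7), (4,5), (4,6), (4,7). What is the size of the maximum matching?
3 (matching: (1,6), (2,7), (4,5); upper bound min(|L|,|R|) = min(4,3) = 3)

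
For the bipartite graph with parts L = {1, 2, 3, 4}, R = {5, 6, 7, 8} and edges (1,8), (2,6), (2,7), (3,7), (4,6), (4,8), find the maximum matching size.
3 (matching: (1,8), (2,7), (4,6); upper bound min(|L|,|R|) = min(4,4) = 4)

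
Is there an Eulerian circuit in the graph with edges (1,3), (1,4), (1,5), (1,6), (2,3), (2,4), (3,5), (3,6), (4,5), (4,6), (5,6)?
Yes (the graph is connected and all 6 vertices have even degree)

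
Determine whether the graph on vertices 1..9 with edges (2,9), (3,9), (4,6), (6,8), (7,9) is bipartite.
Yes. Partition: {1, 4, 5, 8, 9}, {2, 3, 6, 7}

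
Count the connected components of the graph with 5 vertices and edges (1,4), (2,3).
3 (components: {1, 4}, {2, 3}, {5})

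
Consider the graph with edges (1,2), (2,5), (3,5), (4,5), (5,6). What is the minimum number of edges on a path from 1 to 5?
2 (path: 1 -> 2 -> 5, 2 edges)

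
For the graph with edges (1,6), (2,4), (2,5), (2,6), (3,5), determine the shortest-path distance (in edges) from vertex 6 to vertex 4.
2 (path: 6 -> 2 -> 4, 2 edges)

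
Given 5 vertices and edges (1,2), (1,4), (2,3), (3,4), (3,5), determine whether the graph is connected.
Yes (BFS from 1 visits [1, 2, 4, 3, 5] — all 5 vertices reached)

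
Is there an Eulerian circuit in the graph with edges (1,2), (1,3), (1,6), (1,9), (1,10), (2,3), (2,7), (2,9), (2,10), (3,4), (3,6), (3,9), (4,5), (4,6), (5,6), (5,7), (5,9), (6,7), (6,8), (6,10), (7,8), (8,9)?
No (8 vertices have odd degree: {1, 2, 3, 4, 6, 8, 9, 10}; Eulerian circuit requires 0)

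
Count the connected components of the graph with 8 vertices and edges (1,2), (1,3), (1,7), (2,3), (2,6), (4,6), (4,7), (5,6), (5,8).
1 (components: {1, 2, 3, 4, 5, 6, 7, 8})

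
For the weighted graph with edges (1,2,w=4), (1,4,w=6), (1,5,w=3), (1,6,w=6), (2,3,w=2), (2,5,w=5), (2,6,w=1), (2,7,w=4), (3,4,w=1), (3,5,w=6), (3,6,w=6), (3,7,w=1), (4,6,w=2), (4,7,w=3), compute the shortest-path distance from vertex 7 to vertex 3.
1 (path: 7 -> 3; weights 1 = 1)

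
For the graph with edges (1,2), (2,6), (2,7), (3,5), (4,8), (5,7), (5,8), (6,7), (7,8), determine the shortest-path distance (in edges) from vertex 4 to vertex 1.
4 (path: 4 -> 8 -> 7 -> 2 -> 1, 4 edges)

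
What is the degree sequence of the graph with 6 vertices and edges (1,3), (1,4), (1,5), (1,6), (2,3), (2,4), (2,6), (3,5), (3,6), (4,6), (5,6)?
[5, 4, 4, 3, 3, 3] (degrees: deg(1)=4, deg(2)=3, deg(3)=4, deg(4)=3, deg(5)=3, deg(6)=5)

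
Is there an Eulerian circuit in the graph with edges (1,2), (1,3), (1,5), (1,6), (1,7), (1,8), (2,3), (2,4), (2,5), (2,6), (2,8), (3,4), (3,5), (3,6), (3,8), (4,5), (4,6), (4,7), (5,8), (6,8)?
No (4 vertices have odd degree: {4, 5, 6, 8}; Eulerian circuit requires 0)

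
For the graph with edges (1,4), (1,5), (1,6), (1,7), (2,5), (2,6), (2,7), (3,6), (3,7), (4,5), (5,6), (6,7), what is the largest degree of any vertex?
5 (attained at vertex 6)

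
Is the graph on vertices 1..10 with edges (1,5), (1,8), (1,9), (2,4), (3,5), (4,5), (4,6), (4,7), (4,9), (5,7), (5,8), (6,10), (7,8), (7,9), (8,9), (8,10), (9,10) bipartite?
No (odd cycle of length 3: 8 -> 1 -> 5 -> 8)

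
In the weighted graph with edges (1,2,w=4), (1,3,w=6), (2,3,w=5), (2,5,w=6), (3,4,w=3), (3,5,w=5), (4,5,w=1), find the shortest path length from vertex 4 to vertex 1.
9 (path: 4 -> 3 -> 1; weights 3 + 6 = 9)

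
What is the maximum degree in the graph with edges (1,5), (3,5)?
2 (attained at vertex 5)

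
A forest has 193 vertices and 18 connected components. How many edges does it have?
175 (Each of the 18 component trees on V_i vertices has V_i - 1 edges; summing gives V - C = 193 - 18 = 175)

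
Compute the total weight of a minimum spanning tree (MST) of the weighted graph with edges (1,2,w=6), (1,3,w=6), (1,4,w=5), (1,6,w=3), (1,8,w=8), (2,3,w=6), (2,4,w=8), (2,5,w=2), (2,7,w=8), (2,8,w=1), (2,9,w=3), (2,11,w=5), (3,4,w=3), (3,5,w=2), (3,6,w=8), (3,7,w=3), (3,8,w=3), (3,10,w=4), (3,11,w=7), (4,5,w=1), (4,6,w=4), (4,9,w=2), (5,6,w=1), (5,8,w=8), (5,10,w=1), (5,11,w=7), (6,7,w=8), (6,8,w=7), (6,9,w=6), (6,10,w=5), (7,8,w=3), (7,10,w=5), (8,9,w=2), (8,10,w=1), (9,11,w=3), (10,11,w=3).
18 (MST edges: (1,6,w=3), (2,8,w=1), (3,5,w=2), (3,7,w=3), (4,5,w=1), (4,9,w=2), (5,6,w=1), (5,10,w=1), (8,10,w=1), (9,11,w=3); sum of weights 3 + 1 + 2 + 3 + 1 + 2 + 1 + 1 + 1 + 3 = 18)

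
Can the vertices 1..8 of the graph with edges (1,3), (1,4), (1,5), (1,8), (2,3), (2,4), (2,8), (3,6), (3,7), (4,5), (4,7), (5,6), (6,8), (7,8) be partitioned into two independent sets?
No (odd cycle of length 3: 4 -> 1 -> 5 -> 4)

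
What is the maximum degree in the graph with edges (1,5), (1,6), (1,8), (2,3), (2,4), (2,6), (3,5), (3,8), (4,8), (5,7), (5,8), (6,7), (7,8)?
5 (attained at vertex 8)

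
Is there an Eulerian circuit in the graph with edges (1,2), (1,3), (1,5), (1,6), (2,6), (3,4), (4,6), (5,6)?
Yes (the graph is connected and all 6 vertices have even degree)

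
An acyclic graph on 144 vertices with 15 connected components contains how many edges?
129 (Each of the 15 component trees on V_i vertices has V_i - 1 edges; summing gives V - C = 144 - 15 = 129)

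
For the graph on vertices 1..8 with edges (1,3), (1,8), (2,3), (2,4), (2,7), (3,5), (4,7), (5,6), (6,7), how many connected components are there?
1 (components: {1, 2, 3, 4, 5, 6, 7, 8})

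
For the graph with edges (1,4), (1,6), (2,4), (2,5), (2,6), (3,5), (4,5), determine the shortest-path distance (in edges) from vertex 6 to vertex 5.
2 (path: 6 -> 2 -> 5, 2 edges)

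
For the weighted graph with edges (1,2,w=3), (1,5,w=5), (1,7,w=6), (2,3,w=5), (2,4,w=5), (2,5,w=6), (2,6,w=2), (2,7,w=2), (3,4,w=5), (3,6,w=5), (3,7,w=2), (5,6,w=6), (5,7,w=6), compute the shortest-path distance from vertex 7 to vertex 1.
5 (path: 7 -> 2 -> 1; weights 2 + 3 = 5)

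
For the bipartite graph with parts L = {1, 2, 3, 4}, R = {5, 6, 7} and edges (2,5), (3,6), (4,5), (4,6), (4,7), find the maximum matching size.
3 (matching: (2,5), (3,6), (4,7); upper bound min(|L|,|R|) = min(4,3) = 3)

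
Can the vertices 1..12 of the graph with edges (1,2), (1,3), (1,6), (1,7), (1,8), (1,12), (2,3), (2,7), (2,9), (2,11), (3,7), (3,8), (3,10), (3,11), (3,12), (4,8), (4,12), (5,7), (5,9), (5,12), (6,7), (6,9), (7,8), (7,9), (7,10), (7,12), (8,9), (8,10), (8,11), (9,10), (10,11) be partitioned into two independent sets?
No (odd cycle of length 3: 12 -> 1 -> 7 -> 12)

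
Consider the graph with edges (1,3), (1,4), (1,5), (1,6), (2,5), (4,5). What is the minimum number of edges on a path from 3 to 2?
3 (path: 3 -> 1 -> 5 -> 2, 3 edges)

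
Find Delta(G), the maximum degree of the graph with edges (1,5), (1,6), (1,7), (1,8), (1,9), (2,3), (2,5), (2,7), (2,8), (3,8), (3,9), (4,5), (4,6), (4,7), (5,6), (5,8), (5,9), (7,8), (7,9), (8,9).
6 (attained at vertices 5, 8)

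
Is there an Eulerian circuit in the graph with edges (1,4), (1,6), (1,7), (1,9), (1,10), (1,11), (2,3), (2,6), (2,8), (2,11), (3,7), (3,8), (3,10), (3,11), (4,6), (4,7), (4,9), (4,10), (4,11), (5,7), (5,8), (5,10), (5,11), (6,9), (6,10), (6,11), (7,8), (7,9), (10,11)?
No (2 vertices have odd degree: {3, 11}; Eulerian circuit requires 0)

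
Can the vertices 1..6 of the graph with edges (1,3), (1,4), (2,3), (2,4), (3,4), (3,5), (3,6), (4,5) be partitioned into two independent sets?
No (odd cycle of length 3: 3 -> 1 -> 4 -> 3)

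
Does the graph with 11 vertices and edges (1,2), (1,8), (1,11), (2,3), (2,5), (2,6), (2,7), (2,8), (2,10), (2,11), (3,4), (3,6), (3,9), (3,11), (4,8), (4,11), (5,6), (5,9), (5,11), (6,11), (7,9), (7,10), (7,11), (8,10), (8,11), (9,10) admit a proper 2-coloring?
No (odd cycle of length 3: 2 -> 1 -> 11 -> 2)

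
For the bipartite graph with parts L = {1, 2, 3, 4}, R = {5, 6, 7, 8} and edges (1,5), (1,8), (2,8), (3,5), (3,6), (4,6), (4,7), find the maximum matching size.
4 (matching: (1,5), (2,8), (3,6), (4,7); upper bound min(|L|,|R|) = min(4,4) = 4)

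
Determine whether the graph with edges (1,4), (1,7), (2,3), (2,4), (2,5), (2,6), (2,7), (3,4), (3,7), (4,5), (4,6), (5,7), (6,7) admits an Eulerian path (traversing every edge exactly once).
No (6 vertices have odd degree: {2, 3, 4, 5, 6, 7}; Eulerian path requires 0 or 2)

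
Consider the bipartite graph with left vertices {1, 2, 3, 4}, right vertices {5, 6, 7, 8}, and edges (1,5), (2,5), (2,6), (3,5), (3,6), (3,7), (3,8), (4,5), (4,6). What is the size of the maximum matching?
3 (matching: (1,5), (2,6), (3,8); upper bound min(|L|,|R|) = min(4,4) = 4)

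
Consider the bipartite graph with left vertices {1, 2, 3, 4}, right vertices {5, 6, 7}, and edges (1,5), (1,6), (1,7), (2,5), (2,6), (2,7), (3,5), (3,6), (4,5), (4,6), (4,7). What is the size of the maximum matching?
3 (matching: (1,7), (2,6), (3,5); upper bound min(|L|,|R|) = min(4,3) = 3)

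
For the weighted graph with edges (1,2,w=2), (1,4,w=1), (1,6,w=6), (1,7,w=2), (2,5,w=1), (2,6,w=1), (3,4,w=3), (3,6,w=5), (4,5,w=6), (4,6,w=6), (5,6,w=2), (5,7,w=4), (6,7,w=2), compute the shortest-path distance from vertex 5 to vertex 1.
3 (path: 5 -> 2 -> 1; weights 1 + 2 = 3)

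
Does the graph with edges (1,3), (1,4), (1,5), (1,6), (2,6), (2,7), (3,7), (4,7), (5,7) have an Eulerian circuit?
Yes (the graph is connected and all 7 vertices have even degree)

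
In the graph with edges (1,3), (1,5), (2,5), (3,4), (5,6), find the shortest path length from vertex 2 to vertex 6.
2 (path: 2 -> 5 -> 6, 2 edges)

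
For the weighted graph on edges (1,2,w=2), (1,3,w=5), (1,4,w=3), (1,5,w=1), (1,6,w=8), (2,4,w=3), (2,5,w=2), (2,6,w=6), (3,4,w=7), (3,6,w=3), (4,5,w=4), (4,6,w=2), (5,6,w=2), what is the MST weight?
10 (MST edges: (1,2,w=2), (1,5,w=1), (3,6,w=3), (4,6,w=2), (5,6,w=2); sum of weights 2 + 1 + 3 + 2 + 2 = 10)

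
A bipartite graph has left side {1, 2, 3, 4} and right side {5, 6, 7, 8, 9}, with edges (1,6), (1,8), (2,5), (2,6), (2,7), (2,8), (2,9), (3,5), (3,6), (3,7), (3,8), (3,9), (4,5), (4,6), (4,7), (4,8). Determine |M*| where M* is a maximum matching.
4 (matching: (1,8), (2,9), (3,7), (4,6); upper bound min(|L|,|R|) = min(4,5) = 4)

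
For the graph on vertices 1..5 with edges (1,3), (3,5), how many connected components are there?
3 (components: {1, 3, 5}, {2}, {4})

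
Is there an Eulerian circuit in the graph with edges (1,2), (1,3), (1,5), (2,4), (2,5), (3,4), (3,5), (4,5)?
No (4 vertices have odd degree: {1, 2, 3, 4}; Eulerian circuit requires 0)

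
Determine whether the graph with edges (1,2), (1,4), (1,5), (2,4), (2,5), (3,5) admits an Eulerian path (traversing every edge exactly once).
No (4 vertices have odd degree: {1, 2, 3, 5}; Eulerian path requires 0 or 2)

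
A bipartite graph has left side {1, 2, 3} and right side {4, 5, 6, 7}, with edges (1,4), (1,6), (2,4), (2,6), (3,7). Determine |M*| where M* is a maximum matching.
3 (matching: (1,6), (2,4), (3,7); upper bound min(|L|,|R|) = min(3,4) = 3)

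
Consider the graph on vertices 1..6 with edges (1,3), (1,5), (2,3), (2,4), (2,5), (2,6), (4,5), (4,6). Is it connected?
Yes (BFS from 1 visits [1, 3, 5, 2, 4, 6] — all 6 vertices reached)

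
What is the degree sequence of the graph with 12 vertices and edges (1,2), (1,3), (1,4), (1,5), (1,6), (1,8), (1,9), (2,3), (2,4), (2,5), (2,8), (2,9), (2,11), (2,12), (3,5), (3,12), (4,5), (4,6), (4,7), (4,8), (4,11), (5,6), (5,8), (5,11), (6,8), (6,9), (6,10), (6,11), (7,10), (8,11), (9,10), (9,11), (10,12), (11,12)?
[8, 7, 7, 7, 7, 7, 6, 5, 4, 4, 4, 2] (degrees: deg(1)=7, deg(2)=8, deg(3)=4, deg(4)=7, deg(5)=7, deg(6)=7, deg(7)=2, deg(8)=6, deg(9)=5, deg(10)=4, deg(11)=7, deg(12)=4)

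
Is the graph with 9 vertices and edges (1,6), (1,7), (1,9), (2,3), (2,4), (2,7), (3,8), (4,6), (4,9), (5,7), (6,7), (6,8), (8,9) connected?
Yes (BFS from 1 visits [1, 6, 7, 9, 4, 8, 2, 5, 3] — all 9 vertices reached)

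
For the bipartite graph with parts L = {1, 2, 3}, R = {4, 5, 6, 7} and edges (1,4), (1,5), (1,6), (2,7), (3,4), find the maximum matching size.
3 (matching: (1,6), (2,7), (3,4); upper bound min(|L|,|R|) = min(3,4) = 3)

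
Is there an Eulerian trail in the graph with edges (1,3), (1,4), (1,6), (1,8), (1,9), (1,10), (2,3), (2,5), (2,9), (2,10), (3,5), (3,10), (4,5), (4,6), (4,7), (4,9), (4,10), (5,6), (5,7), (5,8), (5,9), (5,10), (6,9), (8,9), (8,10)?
Yes — and in fact it has an Eulerian circuit (the graph is connected and all 10 vertices have even degree)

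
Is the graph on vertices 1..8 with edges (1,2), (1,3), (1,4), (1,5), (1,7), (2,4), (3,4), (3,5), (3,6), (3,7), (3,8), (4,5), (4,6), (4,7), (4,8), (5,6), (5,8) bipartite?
No (odd cycle of length 3: 2 -> 1 -> 4 -> 2)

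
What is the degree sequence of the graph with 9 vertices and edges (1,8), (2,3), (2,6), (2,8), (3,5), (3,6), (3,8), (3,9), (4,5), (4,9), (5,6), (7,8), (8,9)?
[5, 5, 3, 3, 3, 3, 2, 1, 1] (degrees: deg(1)=1, deg(2)=3, deg(3)=5, deg(4)=2, deg(5)=3, deg(6)=3, deg(7)=1, deg(8)=5, deg(9)=3)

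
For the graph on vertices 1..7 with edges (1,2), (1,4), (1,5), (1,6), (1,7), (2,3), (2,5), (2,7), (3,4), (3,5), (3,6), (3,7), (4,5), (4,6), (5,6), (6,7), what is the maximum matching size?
3 (matching: (1,4), (2,7), (5,6); upper bound floor(n/2) = floor(7/2) = 3)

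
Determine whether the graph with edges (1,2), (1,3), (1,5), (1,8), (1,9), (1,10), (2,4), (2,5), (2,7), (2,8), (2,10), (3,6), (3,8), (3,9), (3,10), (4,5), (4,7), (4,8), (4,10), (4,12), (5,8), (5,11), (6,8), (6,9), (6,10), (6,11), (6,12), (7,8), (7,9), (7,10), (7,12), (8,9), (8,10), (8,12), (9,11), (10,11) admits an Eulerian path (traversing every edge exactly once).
Yes (the graph is connected and exactly 2 vertices have odd degree: {3, 5}; any Eulerian path must start and end at those)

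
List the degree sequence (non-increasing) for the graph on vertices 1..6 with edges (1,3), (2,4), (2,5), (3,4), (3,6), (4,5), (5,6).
[3, 3, 3, 2, 2, 1] (degrees: deg(1)=1, deg(2)=2, deg(3)=3, deg(4)=3, deg(5)=3, deg(6)=2)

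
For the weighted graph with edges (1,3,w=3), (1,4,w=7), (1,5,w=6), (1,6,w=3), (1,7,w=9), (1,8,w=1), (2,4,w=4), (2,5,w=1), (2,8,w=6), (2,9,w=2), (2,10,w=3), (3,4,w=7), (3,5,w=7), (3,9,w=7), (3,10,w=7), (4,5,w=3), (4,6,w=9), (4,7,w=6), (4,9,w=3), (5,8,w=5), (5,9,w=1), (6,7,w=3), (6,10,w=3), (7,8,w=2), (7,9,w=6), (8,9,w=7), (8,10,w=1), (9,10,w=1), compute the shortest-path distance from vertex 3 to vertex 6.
6 (path: 3 -> 1 -> 6; weights 3 + 3 = 6)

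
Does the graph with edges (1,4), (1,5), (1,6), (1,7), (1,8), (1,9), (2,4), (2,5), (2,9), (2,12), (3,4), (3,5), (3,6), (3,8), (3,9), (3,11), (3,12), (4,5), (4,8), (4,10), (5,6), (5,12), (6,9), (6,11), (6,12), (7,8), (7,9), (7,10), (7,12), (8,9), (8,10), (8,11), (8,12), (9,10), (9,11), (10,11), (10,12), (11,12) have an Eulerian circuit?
No (2 vertices have odd degree: {3, 7}; Eulerian circuit requires 0)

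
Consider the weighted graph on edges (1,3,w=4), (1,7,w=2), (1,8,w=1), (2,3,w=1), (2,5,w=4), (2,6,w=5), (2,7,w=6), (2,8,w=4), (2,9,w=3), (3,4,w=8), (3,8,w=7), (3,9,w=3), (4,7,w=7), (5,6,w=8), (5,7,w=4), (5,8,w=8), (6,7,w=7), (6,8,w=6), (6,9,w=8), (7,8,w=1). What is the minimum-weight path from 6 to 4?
14 (path: 6 -> 7 -> 4; weights 7 + 7 = 14)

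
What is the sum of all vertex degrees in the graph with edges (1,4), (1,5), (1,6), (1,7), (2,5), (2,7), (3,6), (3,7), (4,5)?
18 (handshake: sum of degrees = 2|E| = 2 x 9 = 18)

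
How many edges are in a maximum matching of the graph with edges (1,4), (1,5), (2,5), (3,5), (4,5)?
2 (matching: (1,4), (2,5); upper bound floor(n/2) = floor(5/2) = 2)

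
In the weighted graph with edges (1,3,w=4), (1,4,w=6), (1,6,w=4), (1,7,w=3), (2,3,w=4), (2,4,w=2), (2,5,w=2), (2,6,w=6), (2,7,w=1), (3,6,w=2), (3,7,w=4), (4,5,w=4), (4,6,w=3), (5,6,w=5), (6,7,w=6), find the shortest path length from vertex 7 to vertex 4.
3 (path: 7 -> 2 -> 4; weights 1 + 2 = 3)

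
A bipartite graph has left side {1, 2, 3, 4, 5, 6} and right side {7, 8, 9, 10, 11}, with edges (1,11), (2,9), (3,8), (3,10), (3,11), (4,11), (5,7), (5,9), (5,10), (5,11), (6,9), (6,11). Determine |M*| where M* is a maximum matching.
4 (matching: (1,11), (2,9), (3,8), (5,10); upper bound min(|L|,|R|) = min(6,5) = 5)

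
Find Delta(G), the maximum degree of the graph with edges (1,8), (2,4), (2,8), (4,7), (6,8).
3 (attained at vertex 8)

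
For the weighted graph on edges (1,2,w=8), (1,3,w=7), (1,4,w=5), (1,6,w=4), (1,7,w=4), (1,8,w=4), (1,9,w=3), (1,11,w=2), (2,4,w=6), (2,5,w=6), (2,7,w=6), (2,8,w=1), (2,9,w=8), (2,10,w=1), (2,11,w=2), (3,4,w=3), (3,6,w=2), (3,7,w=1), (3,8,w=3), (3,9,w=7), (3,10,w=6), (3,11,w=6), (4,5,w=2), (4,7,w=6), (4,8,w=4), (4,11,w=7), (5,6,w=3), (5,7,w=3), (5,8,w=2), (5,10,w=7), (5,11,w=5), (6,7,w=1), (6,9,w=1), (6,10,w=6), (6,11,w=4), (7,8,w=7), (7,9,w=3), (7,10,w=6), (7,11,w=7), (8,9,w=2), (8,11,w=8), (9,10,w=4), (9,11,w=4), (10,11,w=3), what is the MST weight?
15 (MST edges: (1,11,w=2), (2,8,w=1), (2,10,w=1), (2,11,w=2), (3,7,w=1), (4,5,w=2), (5,8,w=2), (6,7,w=1), (6,9,w=1), (8,9,w=2); sum of weights 2 + 1 + 1 + 2 + 1 + 2 + 2 + 1 + 1 + 2 = 15)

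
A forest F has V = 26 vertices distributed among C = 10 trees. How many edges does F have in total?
16 (Each of the 10 component trees on V_i vertices has V_i - 1 edges; summing gives V - C = 26 - 10 = 16)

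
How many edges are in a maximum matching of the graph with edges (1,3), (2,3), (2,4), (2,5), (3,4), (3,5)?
2 (matching: (2,4), (3,5); upper bound floor(n/2) = floor(5/2) = 2)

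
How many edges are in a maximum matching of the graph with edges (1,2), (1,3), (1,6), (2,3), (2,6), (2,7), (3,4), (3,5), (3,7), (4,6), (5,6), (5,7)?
3 (matching: (2,6), (3,4), (5,7); upper bound floor(n/2) = floor(7/2) = 3)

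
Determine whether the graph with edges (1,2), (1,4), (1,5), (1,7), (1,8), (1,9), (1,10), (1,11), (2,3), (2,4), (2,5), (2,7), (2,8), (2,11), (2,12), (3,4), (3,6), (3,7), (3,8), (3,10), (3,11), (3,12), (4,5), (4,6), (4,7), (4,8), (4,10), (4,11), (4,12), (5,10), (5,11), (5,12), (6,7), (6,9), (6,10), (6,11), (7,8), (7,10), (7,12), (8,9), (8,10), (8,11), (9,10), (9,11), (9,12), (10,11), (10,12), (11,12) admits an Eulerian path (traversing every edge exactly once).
Yes — and in fact it has an Eulerian circuit (the graph is connected and all 12 vertices have even degree)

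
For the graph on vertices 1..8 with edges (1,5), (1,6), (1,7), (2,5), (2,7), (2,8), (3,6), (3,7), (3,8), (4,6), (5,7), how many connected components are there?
1 (components: {1, 2, 3, 4, 5, 6, 7, 8})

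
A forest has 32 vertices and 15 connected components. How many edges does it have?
17 (Each of the 15 component trees on V_i vertices has V_i - 1 edges; summing gives V - C = 32 - 15 = 17)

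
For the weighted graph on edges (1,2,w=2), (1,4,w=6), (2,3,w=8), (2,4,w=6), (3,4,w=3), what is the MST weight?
11 (MST edges: (1,2,w=2), (1,4,w=6), (3,4,w=3); sum of weights 2 + 6 + 3 = 11)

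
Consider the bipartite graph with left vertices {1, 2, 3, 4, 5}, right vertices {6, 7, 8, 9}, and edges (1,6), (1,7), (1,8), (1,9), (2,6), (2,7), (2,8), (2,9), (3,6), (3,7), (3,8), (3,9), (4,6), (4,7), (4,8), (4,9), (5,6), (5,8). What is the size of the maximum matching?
4 (matching: (1,9), (2,8), (3,7), (4,6); upper bound min(|L|,|R|) = min(5,4) = 4)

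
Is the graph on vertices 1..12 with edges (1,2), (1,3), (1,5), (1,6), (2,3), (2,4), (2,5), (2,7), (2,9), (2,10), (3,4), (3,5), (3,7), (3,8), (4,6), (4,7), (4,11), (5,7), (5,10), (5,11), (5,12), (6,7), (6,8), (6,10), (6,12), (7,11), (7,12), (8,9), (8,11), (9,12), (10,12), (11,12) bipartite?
No (odd cycle of length 3: 5 -> 1 -> 2 -> 5)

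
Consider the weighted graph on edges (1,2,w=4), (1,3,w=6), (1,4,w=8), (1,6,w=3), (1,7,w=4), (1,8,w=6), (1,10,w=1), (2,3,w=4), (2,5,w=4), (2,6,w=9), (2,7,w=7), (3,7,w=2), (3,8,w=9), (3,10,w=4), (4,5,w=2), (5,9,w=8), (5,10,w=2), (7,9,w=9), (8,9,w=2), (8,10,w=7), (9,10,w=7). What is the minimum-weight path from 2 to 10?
5 (path: 2 -> 1 -> 10; weights 4 + 1 = 5)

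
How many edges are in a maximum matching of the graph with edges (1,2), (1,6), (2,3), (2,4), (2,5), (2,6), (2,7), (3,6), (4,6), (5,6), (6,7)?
2 (matching: (2,7), (3,6); upper bound floor(n/2) = floor(7/2) = 3)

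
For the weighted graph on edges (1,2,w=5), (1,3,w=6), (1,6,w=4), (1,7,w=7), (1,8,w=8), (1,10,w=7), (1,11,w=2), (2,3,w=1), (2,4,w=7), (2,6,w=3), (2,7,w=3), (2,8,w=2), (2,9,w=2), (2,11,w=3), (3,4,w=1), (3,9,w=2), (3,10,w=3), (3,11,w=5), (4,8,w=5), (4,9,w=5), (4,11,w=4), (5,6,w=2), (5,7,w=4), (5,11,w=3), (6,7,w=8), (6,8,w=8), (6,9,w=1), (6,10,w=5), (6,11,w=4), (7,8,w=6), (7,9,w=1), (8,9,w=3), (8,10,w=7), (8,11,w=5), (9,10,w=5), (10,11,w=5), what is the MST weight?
18 (MST edges: (1,11,w=2), (2,3,w=1), (2,8,w=2), (2,9,w=2), (2,11,w=3), (3,4,w=1), (3,10,w=3), (5,6,w=2), (6,9,w=1), (7,9,w=1); sum of weights 2 + 1 + 2 + 2 + 3 + 1 + 3 + 2 + 1 + 1 = 18)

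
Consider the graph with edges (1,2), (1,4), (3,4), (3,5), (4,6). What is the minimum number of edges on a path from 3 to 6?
2 (path: 3 -> 4 -> 6, 2 edges)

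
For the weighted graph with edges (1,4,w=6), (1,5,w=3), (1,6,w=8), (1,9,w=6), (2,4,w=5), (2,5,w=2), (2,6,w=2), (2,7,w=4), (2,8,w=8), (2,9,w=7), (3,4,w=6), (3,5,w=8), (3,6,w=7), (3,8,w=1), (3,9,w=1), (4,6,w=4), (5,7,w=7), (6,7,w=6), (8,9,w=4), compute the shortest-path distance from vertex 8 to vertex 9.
2 (path: 8 -> 3 -> 9; weights 1 + 1 = 2)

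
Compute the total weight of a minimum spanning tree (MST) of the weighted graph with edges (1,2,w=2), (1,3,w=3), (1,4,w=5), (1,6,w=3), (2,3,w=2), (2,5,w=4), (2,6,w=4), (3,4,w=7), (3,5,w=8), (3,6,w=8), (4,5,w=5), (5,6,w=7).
16 (MST edges: (1,2,w=2), (1,4,w=5), (1,6,w=3), (2,3,w=2), (2,5,w=4); sum of weights 2 + 5 + 3 + 2 + 4 = 16)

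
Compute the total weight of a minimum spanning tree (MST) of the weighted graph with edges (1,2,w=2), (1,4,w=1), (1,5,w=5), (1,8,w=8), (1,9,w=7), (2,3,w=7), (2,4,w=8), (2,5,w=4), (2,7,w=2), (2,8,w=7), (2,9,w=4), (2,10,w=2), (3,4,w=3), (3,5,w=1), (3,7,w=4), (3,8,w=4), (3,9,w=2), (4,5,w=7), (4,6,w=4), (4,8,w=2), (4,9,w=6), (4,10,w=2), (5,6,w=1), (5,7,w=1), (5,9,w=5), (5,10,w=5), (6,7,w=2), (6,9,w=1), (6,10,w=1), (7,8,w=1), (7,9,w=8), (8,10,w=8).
11 (MST edges: (1,2,w=2), (1,4,w=1), (2,7,w=2), (3,5,w=1), (5,6,w=1), (5,7,w=1), (6,9,w=1), (6,10,w=1), (7,8,w=1); sum of weights 2 + 1 + 2 + 1 + 1 + 1 + 1 + 1 + 1 = 11)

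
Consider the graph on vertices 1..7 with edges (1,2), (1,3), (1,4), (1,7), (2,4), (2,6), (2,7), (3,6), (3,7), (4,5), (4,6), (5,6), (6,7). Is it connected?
Yes (BFS from 1 visits [1, 2, 3, 4, 7, 6, 5] — all 7 vertices reached)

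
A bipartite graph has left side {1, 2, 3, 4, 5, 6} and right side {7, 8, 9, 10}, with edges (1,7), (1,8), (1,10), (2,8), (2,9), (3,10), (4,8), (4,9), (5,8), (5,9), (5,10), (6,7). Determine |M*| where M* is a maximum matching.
4 (matching: (1,10), (2,9), (4,8), (6,7); upper bound min(|L|,|R|) = min(6,4) = 4)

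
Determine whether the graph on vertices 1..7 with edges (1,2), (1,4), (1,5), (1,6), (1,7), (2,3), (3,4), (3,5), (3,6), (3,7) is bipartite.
Yes. Partition: {1, 3}, {2, 4, 5, 6, 7}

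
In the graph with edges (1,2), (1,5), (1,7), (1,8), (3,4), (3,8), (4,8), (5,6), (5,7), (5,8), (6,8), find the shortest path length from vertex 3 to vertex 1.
2 (path: 3 -> 8 -> 1, 2 edges)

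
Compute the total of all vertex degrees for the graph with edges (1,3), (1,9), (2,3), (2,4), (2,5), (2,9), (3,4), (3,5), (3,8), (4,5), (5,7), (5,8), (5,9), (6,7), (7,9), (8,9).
32 (handshake: sum of degrees = 2|E| = 2 x 16 = 32)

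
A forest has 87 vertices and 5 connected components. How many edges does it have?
82 (Each of the 5 component trees on V_i vertices has V_i - 1 edges; summing gives V - C = 87 - 5 = 82)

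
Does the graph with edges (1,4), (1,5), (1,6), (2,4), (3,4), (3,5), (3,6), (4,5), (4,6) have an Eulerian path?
No (6 vertices have odd degree: {1, 2, 3, 4, 5, 6}; Eulerian path requires 0 or 2)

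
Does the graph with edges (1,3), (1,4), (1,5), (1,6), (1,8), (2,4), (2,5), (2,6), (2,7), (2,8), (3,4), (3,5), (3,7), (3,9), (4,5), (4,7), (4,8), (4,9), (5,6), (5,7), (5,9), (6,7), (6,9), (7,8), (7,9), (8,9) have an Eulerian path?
No (8 vertices have odd degree: {1, 2, 3, 4, 5, 6, 7, 8}; Eulerian path requires 0 or 2)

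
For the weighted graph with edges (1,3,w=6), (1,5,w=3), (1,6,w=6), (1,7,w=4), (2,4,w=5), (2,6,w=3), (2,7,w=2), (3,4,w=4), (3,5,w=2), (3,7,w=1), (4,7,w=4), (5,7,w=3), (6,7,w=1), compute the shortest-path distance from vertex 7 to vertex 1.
4 (path: 7 -> 1; weights 4 = 4)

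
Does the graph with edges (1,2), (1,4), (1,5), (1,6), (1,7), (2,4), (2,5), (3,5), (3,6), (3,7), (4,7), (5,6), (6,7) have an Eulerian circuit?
No (4 vertices have odd degree: {1, 2, 3, 4}; Eulerian circuit requires 0)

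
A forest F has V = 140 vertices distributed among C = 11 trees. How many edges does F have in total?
129 (Each of the 11 component trees on V_i vertices has V_i - 1 edges; summing gives V - C = 140 - 11 = 129)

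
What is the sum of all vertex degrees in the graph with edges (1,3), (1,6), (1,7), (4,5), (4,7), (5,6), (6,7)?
14 (handshake: sum of degrees = 2|E| = 2 x 7 = 14)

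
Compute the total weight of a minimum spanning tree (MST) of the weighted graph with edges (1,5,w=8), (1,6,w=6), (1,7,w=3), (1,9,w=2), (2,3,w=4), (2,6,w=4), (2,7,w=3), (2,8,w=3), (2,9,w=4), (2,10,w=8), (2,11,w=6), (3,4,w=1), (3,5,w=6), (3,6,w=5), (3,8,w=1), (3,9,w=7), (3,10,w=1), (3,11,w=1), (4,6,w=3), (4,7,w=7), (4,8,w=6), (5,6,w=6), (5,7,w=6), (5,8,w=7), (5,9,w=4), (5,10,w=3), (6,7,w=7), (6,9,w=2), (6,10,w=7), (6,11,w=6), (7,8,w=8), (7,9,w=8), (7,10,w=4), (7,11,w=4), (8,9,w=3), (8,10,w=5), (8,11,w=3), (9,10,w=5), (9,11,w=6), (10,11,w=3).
20 (MST edges: (1,7,w=3), (1,9,w=2), (2,7,w=3), (2,8,w=3), (3,4,w=1), (3,8,w=1), (3,10,w=1), (3,11,w=1), (5,10,w=3), (6,9,w=2); sum of weights 3 + 2 + 3 + 3 + 1 + 1 + 1 + 1 + 3 + 2 = 20)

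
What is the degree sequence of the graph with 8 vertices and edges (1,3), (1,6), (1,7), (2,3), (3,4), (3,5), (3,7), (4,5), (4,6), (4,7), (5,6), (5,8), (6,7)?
[5, 4, 4, 4, 4, 3, 1, 1] (degrees: deg(1)=3, deg(2)=1, deg(3)=5, deg(4)=4, deg(5)=4, deg(6)=4, deg(7)=4, deg(8)=1)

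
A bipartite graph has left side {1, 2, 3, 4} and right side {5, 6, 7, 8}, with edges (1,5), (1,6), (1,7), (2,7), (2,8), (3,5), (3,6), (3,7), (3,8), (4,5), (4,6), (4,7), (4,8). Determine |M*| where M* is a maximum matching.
4 (matching: (1,7), (2,8), (3,6), (4,5); upper bound min(|L|,|R|) = min(4,4) = 4)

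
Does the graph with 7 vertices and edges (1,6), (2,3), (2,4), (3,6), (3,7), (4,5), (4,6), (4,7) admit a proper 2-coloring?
Yes. Partition: {1, 3, 4}, {2, 5, 6, 7}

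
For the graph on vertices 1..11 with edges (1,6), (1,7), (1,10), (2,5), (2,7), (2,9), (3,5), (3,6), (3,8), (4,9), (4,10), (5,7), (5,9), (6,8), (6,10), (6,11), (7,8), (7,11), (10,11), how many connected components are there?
1 (components: {1, 2, 3, 4, 5, 6, 7, 8, 9, 10, 11})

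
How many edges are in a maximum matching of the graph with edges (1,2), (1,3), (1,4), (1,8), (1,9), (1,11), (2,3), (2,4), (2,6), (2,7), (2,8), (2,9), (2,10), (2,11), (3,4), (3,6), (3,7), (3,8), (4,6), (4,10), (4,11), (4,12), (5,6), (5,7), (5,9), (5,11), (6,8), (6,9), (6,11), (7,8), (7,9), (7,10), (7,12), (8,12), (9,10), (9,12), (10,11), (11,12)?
6 (matching: (1,3), (2,11), (4,10), (5,6), (7,8), (9,12); upper bound floor(n/2) = floor(12/2) = 6)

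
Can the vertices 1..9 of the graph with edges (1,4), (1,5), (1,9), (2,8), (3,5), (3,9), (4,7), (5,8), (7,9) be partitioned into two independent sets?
Yes. Partition: {1, 3, 6, 7, 8}, {2, 4, 5, 9}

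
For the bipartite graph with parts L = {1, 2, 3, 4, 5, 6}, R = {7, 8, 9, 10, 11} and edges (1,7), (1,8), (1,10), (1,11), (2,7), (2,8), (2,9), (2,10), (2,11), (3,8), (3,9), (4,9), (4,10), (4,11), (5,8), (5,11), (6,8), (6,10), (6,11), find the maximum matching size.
5 (matching: (1,11), (2,7), (3,9), (4,10), (5,8); upper bound min(|L|,|R|) = min(6,5) = 5)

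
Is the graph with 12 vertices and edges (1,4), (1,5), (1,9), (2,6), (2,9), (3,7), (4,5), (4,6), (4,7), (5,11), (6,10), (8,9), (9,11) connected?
No, it has 2 components: {1, 2, 3, 4, 5, 6, 7, 8, 9, 10, 11}, {12}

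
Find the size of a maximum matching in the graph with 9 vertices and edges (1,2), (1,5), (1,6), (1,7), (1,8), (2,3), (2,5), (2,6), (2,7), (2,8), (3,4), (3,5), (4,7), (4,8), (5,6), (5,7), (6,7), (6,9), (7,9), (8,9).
4 (matching: (1,8), (3,4), (5,7), (6,9); upper bound floor(n/2) = floor(9/2) = 4)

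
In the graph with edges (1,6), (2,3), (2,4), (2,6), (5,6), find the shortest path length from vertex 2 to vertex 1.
2 (path: 2 -> 6 -> 1, 2 edges)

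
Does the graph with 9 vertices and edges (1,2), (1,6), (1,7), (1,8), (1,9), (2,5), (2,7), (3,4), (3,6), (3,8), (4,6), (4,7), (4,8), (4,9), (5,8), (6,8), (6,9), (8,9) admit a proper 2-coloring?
No (odd cycle of length 3: 7 -> 1 -> 2 -> 7)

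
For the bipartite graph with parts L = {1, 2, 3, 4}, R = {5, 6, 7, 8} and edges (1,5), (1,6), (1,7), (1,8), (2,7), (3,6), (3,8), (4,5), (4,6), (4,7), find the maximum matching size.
4 (matching: (1,8), (2,7), (3,6), (4,5); upper bound min(|L|,|R|) = min(4,4) = 4)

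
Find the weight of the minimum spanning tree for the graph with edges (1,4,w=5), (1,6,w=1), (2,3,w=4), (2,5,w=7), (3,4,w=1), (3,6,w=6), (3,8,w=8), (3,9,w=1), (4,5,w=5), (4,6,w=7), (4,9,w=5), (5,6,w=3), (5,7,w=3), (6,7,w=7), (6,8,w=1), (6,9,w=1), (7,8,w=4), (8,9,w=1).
15 (MST edges: (1,6,w=1), (2,3,w=4), (3,4,w=1), (3,9,w=1), (5,6,w=3), (5,7,w=3), (6,8,w=1), (6,9,w=1); sum of weights 1 + 4 + 1 + 1 + 3 + 3 + 1 + 1 = 15)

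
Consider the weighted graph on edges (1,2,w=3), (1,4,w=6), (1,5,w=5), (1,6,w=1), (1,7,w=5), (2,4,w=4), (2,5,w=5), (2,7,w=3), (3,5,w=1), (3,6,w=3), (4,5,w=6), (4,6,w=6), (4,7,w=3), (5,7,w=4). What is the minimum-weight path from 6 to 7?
6 (path: 6 -> 1 -> 7; weights 1 + 5 = 6)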